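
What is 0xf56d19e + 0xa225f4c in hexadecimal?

Add column by column in base 16, right to left:
  e+c = a carry 1
  9+4+1 = e
  1+f = 0 carry 1
  d+5+1 = 3 carry 1
  6+2+1 = 9
  5+2 = 7
  f+a = 9 carry 1
  final carry 1

0x197930ea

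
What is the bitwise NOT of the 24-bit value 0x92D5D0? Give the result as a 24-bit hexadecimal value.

Each hex digit d becomes F−d:
  9→6, 2→D, D→2, 5→A, D→2, 0→F

0x6D2A2F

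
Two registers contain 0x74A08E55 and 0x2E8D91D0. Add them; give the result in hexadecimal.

Add column by column in base 16, right to left:
  5+0 = 5
  5+D = 2 carry 1
  E+1+1 = 0 carry 1
  8+9+1 = 2 carry 1
  0+D+1 = E
  A+8 = 2 carry 1
  4+E+1 = 3 carry 1
  7+2+1 = A

0xA32E2025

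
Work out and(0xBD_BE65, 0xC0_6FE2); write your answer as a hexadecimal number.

AND each hex digit independently (no carries):
  B&C=8, D&0=0, B&6=2, E&F=E, 6&E=6, 5&2=0

0x802E60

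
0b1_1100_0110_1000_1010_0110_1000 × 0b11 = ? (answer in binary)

0b101010100111001111100111000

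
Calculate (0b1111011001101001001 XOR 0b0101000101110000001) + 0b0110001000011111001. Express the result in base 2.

First 0b1111011001101001001 XOR 0b0101000101110000001 = 0b1010011100011001000.
Add column by column in base 2, right to left:
  0+1 = 1
  0+0 = 0
  0+0 = 0
  1+1 = 0 carry 1
  0+1+1 = 0 carry 1
  0+1+1 = 0 carry 1
  1+1+1 = 1 carry 1
  1+1+1 = 1 carry 1
  0+0+1 = 1
  0+0 = 0
  0+0 = 0
  1+0 = 1
  1+1 = 0 carry 1
  1+0+1 = 0 carry 1
  0+0+1 = 1
  0+0 = 0
  1+1 = 0 carry 1
  0+1+1 = 0 carry 1
  1+0+1 = 0 carry 1
  final carry 1

0b10000100100111000001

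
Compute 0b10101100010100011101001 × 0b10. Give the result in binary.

Multiply each base-2 digit by 2, carrying:
  1×2 = 2 → write 0 carry 1
  0×2+1 = 1 → write 1
  0×2 = 0 → write 0
  1×2 = 2 → write 0 carry 1
  0×2+1 = 1 → write 1
  1×2 = 2 → write 0 carry 1
  1×2+1 = 3 → write 1 carry 1
  1×2+1 = 3 → write 1 carry 1
  0×2+1 = 1 → write 1
  0×2 = 0 → write 0
  0×2 = 0 → write 0
  1×2 = 2 → write 0 carry 1
  0×2+1 = 1 → write 1
  1×2 = 2 → write 0 carry 1
  0×2+1 = 1 → write 1
  0×2 = 0 → write 0
  0×2 = 0 → write 0
  1×2 = 2 → write 0 carry 1
  1×2+1 = 3 → write 1 carry 1
  0×2+1 = 1 → write 1
  1×2 = 2 → write 0 carry 1
  0×2+1 = 1 → write 1
  1×2 = 2 → write 0 carry 1
  remaining carry: 1

0b101011000101000111010010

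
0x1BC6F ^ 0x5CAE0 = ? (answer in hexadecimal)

0x4768F

XOR each hex digit independently (no carries):
  1^5=4, B^C=7, C^A=6, 6^E=8, F^0=F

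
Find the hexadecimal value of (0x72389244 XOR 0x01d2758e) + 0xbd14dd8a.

0x130ffc554

First 0x72389244 XOR 0x01d2758e = 0x73eae7ca.
Add column by column in base 16, right to left:
  a+a = 4 carry 1
  c+8+1 = 5 carry 1
  7+d+1 = 5 carry 1
  e+d+1 = c carry 1
  a+4+1 = f
  e+1 = f
  3+d = 0 carry 1
  7+b+1 = 3 carry 1
  final carry 1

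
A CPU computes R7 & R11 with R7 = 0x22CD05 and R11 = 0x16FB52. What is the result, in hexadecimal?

0x02C900

AND each hex digit independently (no carries):
  2&1=0, 2&6=2, C&F=C, D&B=9, 0&5=0, 5&2=0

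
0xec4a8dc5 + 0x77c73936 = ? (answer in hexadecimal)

Add column by column in base 16, right to left:
  5+6 = b
  c+3 = f
  d+9 = 6 carry 1
  8+3+1 = c
  a+7 = 1 carry 1
  4+c+1 = 1 carry 1
  c+7+1 = 4 carry 1
  e+7+1 = 6 carry 1
  final carry 1

0x16411c6fb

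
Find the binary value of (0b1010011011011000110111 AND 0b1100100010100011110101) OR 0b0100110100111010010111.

0b1100110110111010110111

0b1010011011011000110111 AND 0b1100100010100011110101 = 0b1000000010000000110101.
Then OR with 0b0100110100111010010111.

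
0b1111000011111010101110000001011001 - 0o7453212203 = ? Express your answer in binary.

0b1110000111001111011100101111010110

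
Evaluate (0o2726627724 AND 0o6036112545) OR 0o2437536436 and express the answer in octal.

0o2726627724 AND 0o6036112545 = 0o2026002504.
Then OR with 0o2437536436.

0o2437536536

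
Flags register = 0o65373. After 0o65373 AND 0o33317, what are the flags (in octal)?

AND each oct digit independently (no carries):
  6&3=2, 5&3=1, 3&3=3, 7&1=1, 3&7=3

0o21313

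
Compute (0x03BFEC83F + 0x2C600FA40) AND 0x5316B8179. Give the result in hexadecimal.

0x1016B8079

Add column by column in base 16, right to left:
  F+0 = F
  3+4 = 7
  8+A = 2 carry 1
  C+F+1 = C carry 1
  E+0+1 = F
  F+0 = F
  B+6 = 1 carry 1
  3+C+1 = 0 carry 1
  0+2+1 = 3
Sum = 0x301FFC27F; now AND with 0x5316B8179:
  3&5=1, 0&3=0, 1&1=1, F&6=6, F&B=B, C&8=8, 2&1=0, 7&7=7, F&9=9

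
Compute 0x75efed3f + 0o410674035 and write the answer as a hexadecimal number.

0x7a13655c

0o410674035 = 0x423781d in hexadecimal.
Add column by column in base 16, right to left:
  f+d = c carry 1
  3+1+1 = 5
  d+8 = 5 carry 1
  e+7+1 = 6 carry 1
  f+3+1 = 3 carry 1
  e+2+1 = 1 carry 1
  5+4+1 = a
  7+0 = 7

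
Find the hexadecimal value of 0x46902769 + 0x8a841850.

Add column by column in base 16, right to left:
  9+0 = 9
  6+5 = b
  7+8 = f
  2+1 = 3
  0+4 = 4
  9+8 = 1 carry 1
  6+a+1 = 1 carry 1
  4+8+1 = d

0xd1143fb9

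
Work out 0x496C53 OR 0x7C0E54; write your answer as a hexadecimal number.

OR each hex digit independently (no carries):
  4|7=7, 9|C=D, 6|0=6, C|E=E, 5|5=5, 3|4=7

0x7D6E57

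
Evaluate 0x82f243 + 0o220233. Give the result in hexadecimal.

0x8412de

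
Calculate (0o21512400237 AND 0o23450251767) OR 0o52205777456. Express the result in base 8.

0o73615777677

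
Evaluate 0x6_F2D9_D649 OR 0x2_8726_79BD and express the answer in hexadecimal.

0x6F7FFFFFD

OR each hex digit independently (no carries):
  6|2=6, F|8=F, 2|7=7, D|2=F, 9|6=F, D|7=F, 6|9=F, 4|B=F, 9|D=D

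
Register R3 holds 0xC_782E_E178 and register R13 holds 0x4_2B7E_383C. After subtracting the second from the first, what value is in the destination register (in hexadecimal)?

Subtract column by column in base 16:
  8-C → C (borrow)
  7-3-1 → 3
  1-8 → 9 (borrow)
  E-3-1 → A
  E-E → 0
  2-7 → B (borrow)
  8-B-1 → C (borrow)
  7-2-1 → 4
  C-4 → 8

0x84CB0A93C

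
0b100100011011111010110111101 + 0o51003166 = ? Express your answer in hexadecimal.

0x531FC33

0b100100011011111010110111101 = 0x48DF5BD in hexadecimal.
0o51003166 = 0xA40676 in hexadecimal.
Add column by column in base 16, right to left:
  D+6 = 3 carry 1
  B+7+1 = 3 carry 1
  5+6+1 = C
  F+0 = F
  D+4 = 1 carry 1
  8+A+1 = 3 carry 1
  4+0+1 = 5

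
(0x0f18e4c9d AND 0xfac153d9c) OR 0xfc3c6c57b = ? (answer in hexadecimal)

0x0f18e4c9d AND 0xfac153d9c = 0x0a0040c9c.
Then OR with 0xfc3c6c57b.

0xfe3c6cdff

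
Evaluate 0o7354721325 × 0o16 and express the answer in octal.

0o150364563646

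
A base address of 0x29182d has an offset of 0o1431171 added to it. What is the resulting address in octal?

0o13645246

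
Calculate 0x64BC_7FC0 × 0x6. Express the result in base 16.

0x25C6AFE80

Multiply each base-16 digit by 6, carrying:
  0×6 = 0 → write 0
  C×6 = 72 → write 8 carry 4
  F×6+4 = 94 → write E carry 5
  7×6+5 = 47 → write F carry 2
  C×6+2 = 74 → write A carry 4
  B×6+4 = 70 → write 6 carry 4
  4×6+4 = 28 → write C carry 1
  6×6+1 = 37 → write 5 carry 2
  remaining carry: 2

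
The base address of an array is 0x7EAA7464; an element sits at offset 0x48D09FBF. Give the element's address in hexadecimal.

0xC77B1423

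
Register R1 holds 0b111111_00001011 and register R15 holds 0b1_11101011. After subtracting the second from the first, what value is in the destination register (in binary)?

Subtract column by column in base 2:
  1-1 → 0
  1-1 → 0
  0-0 → 0
  1-1 → 0
  0-0 → 0
  0-1 → 1 (borrow)
  0-1-1 → 0 (borrow)
  0-1-1 → 0 (borrow)
  1-1-1 → 1 (borrow)
  1-0-1 → 0
  1-0 → 1
  1-0 → 1
  1-0 → 1
  1-0 → 1

0b11110100100000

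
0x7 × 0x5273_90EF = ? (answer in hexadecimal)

Multiply each base-16 digit by 7, carrying:
  F×7 = 105 → write 9 carry 6
  E×7+6 = 104 → write 8 carry 6
  0×7+6 = 6 → write 6
  9×7 = 63 → write F carry 3
  3×7+3 = 24 → write 8 carry 1
  7×7+1 = 50 → write 2 carry 3
  2×7+3 = 17 → write 1 carry 1
  5×7+1 = 36 → write 4 carry 2
  remaining carry: 2

0x24128F689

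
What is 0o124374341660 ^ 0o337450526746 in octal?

0o213724667126

XOR each oct digit independently (no carries):
  1^3=2, 2^3=1, 4^7=3, 3^4=7, 7^5=2, 4^0=4, 3^5=6, 4^2=6, 1^6=7, 6^7=1, 6^4=2, 0^6=6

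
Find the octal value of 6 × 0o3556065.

Multiply each base-8 digit by 6, carrying:
  5×6 = 30 → write 6 carry 3
  6×6+3 = 39 → write 7 carry 4
  0×6+4 = 4 → write 4
  6×6 = 36 → write 4 carry 4
  5×6+4 = 34 → write 2 carry 4
  5×6+4 = 34 → write 2 carry 4
  3×6+4 = 22 → write 6 carry 2
  remaining carry: 2

0o26224476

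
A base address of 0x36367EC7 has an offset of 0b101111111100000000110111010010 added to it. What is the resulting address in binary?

0x36367EC7 = 0b110110001101100111111011000111 in binary.
Add column by column in base 2, right to left:
  1+0 = 1
  1+1 = 0 carry 1
  1+0+1 = 0 carry 1
  0+0+1 = 1
  0+1 = 1
  0+0 = 0
  1+1 = 0 carry 1
  1+1+1 = 1 carry 1
  0+1+1 = 0 carry 1
  1+0+1 = 0 carry 1
  1+1+1 = 1 carry 1
  1+1+1 = 1 carry 1
  1+0+1 = 0 carry 1
  1+0+1 = 0 carry 1
  1+0+1 = 0 carry 1
  0+0+1 = 1
  0+0 = 0
  1+0 = 1
  1+0 = 1
  0+0 = 0
  1+1 = 0 carry 1
  1+1+1 = 1 carry 1
  0+1+1 = 0 carry 1
  0+1+1 = 0 carry 1
  0+1+1 = 0 carry 1
  1+1+1 = 1 carry 1
  1+1+1 = 1 carry 1
  0+1+1 = 0 carry 1
  1+0+1 = 0 carry 1
  1+1+1 = 1 carry 1
  final carry 1

0b1100110001001101000110010011001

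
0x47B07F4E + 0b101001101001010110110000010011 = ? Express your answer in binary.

0b1110001010101011110101101100001

0x47B07F4E = 0b1000111101100000111111101001110 in binary.
Add column by column in base 2, right to left:
  0+1 = 1
  1+1 = 0 carry 1
  1+0+1 = 0 carry 1
  1+0+1 = 0 carry 1
  0+1+1 = 0 carry 1
  0+0+1 = 1
  1+0 = 1
  0+0 = 0
  1+0 = 1
  1+0 = 1
  1+1 = 0 carry 1
  1+1+1 = 1 carry 1
  1+0+1 = 0 carry 1
  1+1+1 = 1 carry 1
  1+1+1 = 1 carry 1
  0+0+1 = 1
  0+1 = 1
  0+0 = 0
  0+1 = 1
  0+0 = 0
  1+0 = 1
  1+1 = 0 carry 1
  0+0+1 = 1
  1+1 = 0 carry 1
  1+1+1 = 1 carry 1
  1+0+1 = 0 carry 1
  1+0+1 = 0 carry 1
  0+1+1 = 0 carry 1
  0+0+1 = 1
  0+1 = 1
  1+0 = 1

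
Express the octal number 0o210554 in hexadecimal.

0x1116C

Each octal digit is 3 bits: 2=010 1=001 0=000 5=101 5=101 4=100.
Group the bits into nibbles: 0001 0001 0001 0110 1100 → 1116C.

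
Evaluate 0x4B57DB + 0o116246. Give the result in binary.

0b10010111111010010000001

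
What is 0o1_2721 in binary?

Each octal digit is 3 bits: 1=001 2=010 7=111 2=010 1=001.

0b1010111010001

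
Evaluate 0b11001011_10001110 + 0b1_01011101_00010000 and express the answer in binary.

0b100010100010011110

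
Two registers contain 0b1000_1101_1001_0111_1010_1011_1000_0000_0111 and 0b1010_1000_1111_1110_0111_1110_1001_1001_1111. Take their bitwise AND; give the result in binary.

0b100010001001011000101010100000000111

AND bit by bit (1 only where both bits are 1):
  100011011001011110101011100000000111
& 101010001111111001111110100110011111
= 100010001001011000101010100000000111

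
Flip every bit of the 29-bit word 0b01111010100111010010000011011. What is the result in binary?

Invert each bit: 01111010100111010010000011011 → 10000101011000101101111100100.

0b10000101011000101101111100100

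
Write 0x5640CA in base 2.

0b10101100100000011001010

Expand each hex digit to 4 bits: 5=0101 6=0110 4=0100 0=0000 C=1100 A=1010.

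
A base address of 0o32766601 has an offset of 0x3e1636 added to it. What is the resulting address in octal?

0o52401667

0x3e1636 = 0o17413066 in octal.
Add column by column in base 8, right to left:
  1+6 = 7
  0+6 = 6
  6+0 = 6
  6+3 = 1 carry 1
  6+1+1 = 0 carry 1
  7+4+1 = 4 carry 1
  2+7+1 = 2 carry 1
  3+1+1 = 5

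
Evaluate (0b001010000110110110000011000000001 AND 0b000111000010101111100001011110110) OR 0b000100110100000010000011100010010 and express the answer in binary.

0b110110110100110000011100010010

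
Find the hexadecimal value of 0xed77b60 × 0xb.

Multiply each base-16 digit by 11, carrying:
  0×11 = 0 → write 0
  6×11 = 66 → write 2 carry 4
  b×11+4 = 125 → write d carry 7
  7×11+7 = 84 → write 4 carry 5
  7×11+5 = 82 → write 2 carry 5
  d×11+5 = 148 → write 4 carry 9
  e×11+9 = 163 → write 3 carry 10
  remaining carry: a

0xa3424d20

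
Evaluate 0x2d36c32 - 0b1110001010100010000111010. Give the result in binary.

0x2d36c32 = 0b10110100110110110000110010 in binary.
Subtract column by column in base 2:
  0-0 → 0
  1-1 → 0
  0-0 → 0
  0-1 → 1 (borrow)
  1-1-1 → 1 (borrow)
  1-1-1 → 1 (borrow)
  0-0-1 → 1 (borrow)
  0-0-1 → 1 (borrow)
  0-0-1 → 1 (borrow)
  0-0-1 → 1 (borrow)
  1-1-1 → 1 (borrow)
  1-0-1 → 0
  0-0 → 0
  1-0 → 1
  1-1 → 0
  0-0 → 0
  1-1 → 0
  1-0 → 1
  0-1 → 1 (borrow)
  0-0-1 → 1 (borrow)
  1-0-1 → 0
  0-0 → 0
  1-1 → 0
  1-1 → 0
  0-1 → 1 (borrow)
  1-0-1 → 0

0b1000011100010011111111000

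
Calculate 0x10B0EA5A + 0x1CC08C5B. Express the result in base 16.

0x2D7176B5

Add column by column in base 16, right to left:
  A+B = 5 carry 1
  5+5+1 = B
  A+C = 6 carry 1
  E+8+1 = 7 carry 1
  0+0+1 = 1
  B+C = 7 carry 1
  0+C+1 = D
  1+1 = 2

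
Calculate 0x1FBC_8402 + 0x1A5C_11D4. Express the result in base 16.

Add column by column in base 16, right to left:
  2+4 = 6
  0+D = D
  4+1 = 5
  8+1 = 9
  C+C = 8 carry 1
  B+5+1 = 1 carry 1
  F+A+1 = A carry 1
  1+1+1 = 3

0x3A1895D6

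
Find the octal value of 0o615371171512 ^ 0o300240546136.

0o515131437424

XOR each oct digit independently (no carries):
  6^3=5, 1^0=1, 5^0=5, 3^2=1, 7^4=3, 1^0=1, 1^5=4, 7^4=3, 1^6=7, 5^1=4, 1^3=2, 2^6=4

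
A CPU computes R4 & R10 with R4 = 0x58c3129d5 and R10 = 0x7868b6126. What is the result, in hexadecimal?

AND each hex digit independently (no carries):
  5&7=5, 8&8=8, c&6=4, 3&8=0, 1&b=1, 2&6=2, 9&1=1, d&2=0, 5&6=4

0x584012104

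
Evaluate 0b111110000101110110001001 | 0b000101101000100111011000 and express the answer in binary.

0b111111101101110111011001

OR bit by bit (1 where either bit is 1):
  111110000101110110001001
| 000101101000100111011000
= 111111101101110111011001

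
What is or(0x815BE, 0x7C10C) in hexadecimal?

0xFD5BE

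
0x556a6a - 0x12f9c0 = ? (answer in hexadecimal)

0x4270aa

Subtract column by column in base 16:
  a-0 → a
  6-c → a (borrow)
  a-9-1 → 0
  6-f → 7 (borrow)
  5-2-1 → 2
  5-1 → 4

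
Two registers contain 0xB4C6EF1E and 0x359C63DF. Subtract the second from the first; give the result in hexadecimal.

0x7F2A8B3F

Subtract column by column in base 16:
  E-F → F (borrow)
  1-D-1 → 3 (borrow)
  F-3-1 → B
  E-6 → 8
  6-C → A (borrow)
  C-9-1 → 2
  4-5 → F (borrow)
  B-3-1 → 7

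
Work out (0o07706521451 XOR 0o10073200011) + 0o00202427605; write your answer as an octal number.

0o20200351245

First 0o07706521451 XOR 0o10073200011 = 0o17775721440.
Add column by column in base 8, right to left:
  0+5 = 5
  4+0 = 4
  4+6 = 2 carry 1
  1+7+1 = 1 carry 1
  2+2+1 = 5
  7+4 = 3 carry 1
  5+2+1 = 0 carry 1
  7+0+1 = 0 carry 1
  7+2+1 = 2 carry 1
  7+0+1 = 0 carry 1
  1+0+1 = 2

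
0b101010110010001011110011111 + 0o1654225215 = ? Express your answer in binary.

0o1654225215 = 0b1110101100010010101010001101 in binary.
Add column by column in base 2, right to left:
  1+1 = 0 carry 1
  1+0+1 = 0 carry 1
  1+1+1 = 1 carry 1
  1+1+1 = 1 carry 1
  1+0+1 = 0 carry 1
  0+0+1 = 1
  0+0 = 0
  1+1 = 0 carry 1
  1+0+1 = 0 carry 1
  1+1+1 = 1 carry 1
  1+0+1 = 0 carry 1
  0+1+1 = 0 carry 1
  1+0+1 = 0 carry 1
  0+1+1 = 0 carry 1
  0+0+1 = 1
  0+0 = 0
  1+1 = 0 carry 1
  0+0+1 = 1
  0+0 = 0
  1+0 = 1
  1+1 = 0 carry 1
  0+1+1 = 0 carry 1
  1+0+1 = 0 carry 1
  0+1+1 = 0 carry 1
  1+0+1 = 0 carry 1
  0+1+1 = 0 carry 1
  1+1+1 = 1 carry 1
  0+1+1 = 0 carry 1
  final carry 1

0b10100000010100100001000101100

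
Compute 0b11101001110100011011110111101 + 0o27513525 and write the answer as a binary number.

0o27513525 = 0b10111101001011101010101 in binary.
Add column by column in base 2, right to left:
  1+1 = 0 carry 1
  0+0+1 = 1
  1+1 = 0 carry 1
  1+0+1 = 0 carry 1
  1+1+1 = 1 carry 1
  1+0+1 = 0 carry 1
  0+1+1 = 0 carry 1
  1+0+1 = 0 carry 1
  1+1+1 = 1 carry 1
  1+1+1 = 1 carry 1
  1+1+1 = 1 carry 1
  0+0+1 = 1
  1+1 = 0 carry 1
  1+0+1 = 0 carry 1
  0+0+1 = 1
  0+1 = 1
  0+0 = 0
  1+1 = 0 carry 1
  0+1+1 = 0 carry 1
  1+1+1 = 1 carry 1
  1+1+1 = 1 carry 1
  1+0+1 = 0 carry 1
  0+1+1 = 0 carry 1
  0+0+1 = 1
  1+0 = 1
  0+0 = 0
  1+0 = 1
  1+0 = 1
  1+0 = 1

0b11101100110001100111100010010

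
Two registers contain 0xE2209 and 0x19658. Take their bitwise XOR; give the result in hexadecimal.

0xFB451

XOR each hex digit independently (no carries):
  E^1=F, 2^9=B, 2^6=4, 0^5=5, 9^8=1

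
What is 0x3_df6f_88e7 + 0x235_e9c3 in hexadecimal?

Add column by column in base 16, right to left:
  7+3 = a
  e+c = a carry 1
  8+9+1 = 2 carry 1
  8+e+1 = 7 carry 1
  f+5+1 = 5 carry 1
  6+3+1 = a
  f+2 = 1 carry 1
  d+0+1 = e
  3+0 = 3

0x3e1a572aa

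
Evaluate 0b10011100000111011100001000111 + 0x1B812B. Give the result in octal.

0b10011100000111011100001000111 = 0o2340734107 in octal.
0x1B812B = 0o6700453 in octal.
Add column by column in base 8, right to left:
  7+3 = 2 carry 1
  0+5+1 = 6
  1+4 = 5
  4+0 = 4
  3+0 = 3
  7+7 = 6 carry 1
  0+6+1 = 7
  4+0 = 4
  3+0 = 3
  2+0 = 2

0o2347634562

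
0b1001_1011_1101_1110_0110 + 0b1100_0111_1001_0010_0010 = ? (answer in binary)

Add column by column in base 2, right to left:
  0+0 = 0
  1+1 = 0 carry 1
  1+0+1 = 0 carry 1
  0+0+1 = 1
  0+0 = 0
  1+1 = 0 carry 1
  1+0+1 = 0 carry 1
  1+0+1 = 0 carry 1
  1+1+1 = 1 carry 1
  0+0+1 = 1
  1+0 = 1
  1+1 = 0 carry 1
  1+1+1 = 1 carry 1
  1+1+1 = 1 carry 1
  0+1+1 = 0 carry 1
  1+0+1 = 0 carry 1
  1+0+1 = 0 carry 1
  0+0+1 = 1
  0+1 = 1
  1+1 = 0 carry 1
  final carry 1

0b101100011011100001000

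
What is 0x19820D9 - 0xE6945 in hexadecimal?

0x189B794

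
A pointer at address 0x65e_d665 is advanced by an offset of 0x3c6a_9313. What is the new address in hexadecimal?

Add column by column in base 16, right to left:
  5+3 = 8
  6+1 = 7
  6+3 = 9
  d+9 = 6 carry 1
  e+a+1 = 9 carry 1
  5+6+1 = c
  6+c = 2 carry 1
  0+3+1 = 4

0x42c96978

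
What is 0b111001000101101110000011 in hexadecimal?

Group the bits into nibbles: 1110 0100 0101 1011 1000 0011 → E45B83.

0xE45B83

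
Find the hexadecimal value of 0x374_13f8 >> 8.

Shifting right by 8 bits = 2 hex digits: drop the last 2.

0x37413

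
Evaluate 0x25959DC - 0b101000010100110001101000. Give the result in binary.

0b1101110000000110101110100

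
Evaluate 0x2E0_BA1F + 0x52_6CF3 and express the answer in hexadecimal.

Add column by column in base 16, right to left:
  F+3 = 2 carry 1
  1+F+1 = 1 carry 1
  A+C+1 = 7 carry 1
  B+6+1 = 2 carry 1
  0+2+1 = 3
  E+5 = 3 carry 1
  2+0+1 = 3

0x3332712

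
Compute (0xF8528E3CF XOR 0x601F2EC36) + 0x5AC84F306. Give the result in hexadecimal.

0xF315F02FF

First 0xF8528E3CF XOR 0x601F2EC36 = 0x984DA0FF9.
Add column by column in base 16, right to left:
  9+6 = F
  F+0 = F
  F+3 = 2 carry 1
  0+F+1 = 0 carry 1
  A+4+1 = F
  D+8 = 5 carry 1
  4+C+1 = 1 carry 1
  8+A+1 = 3 carry 1
  9+5+1 = F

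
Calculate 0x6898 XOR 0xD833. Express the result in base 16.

XOR each hex digit independently (no carries):
  6^D=B, 8^8=0, 9^3=A, 8^3=B

0xB0AB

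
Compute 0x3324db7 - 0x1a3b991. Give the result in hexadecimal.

0x18e9426

Subtract column by column in base 16:
  7-1 → 6
  b-9 → 2
  d-9 → 4
  4-b → 9 (borrow)
  2-3-1 → e (borrow)
  3-a-1 → 8 (borrow)
  3-1-1 → 1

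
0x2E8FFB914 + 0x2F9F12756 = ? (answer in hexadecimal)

0x5E2F0E06A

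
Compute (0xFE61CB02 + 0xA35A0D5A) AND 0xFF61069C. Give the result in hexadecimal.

0xA121001C

Add column by column in base 16, right to left:
  2+A = C
  0+5 = 5
  B+D = 8 carry 1
  C+0+1 = D
  1+A = B
  6+5 = B
  E+3 = 1 carry 1
  F+A+1 = A carry 1
  final carry 1
Sum = 0x1A1BBD85C; now AND with 0xFF61069C:
  1&0=0, A&F=A, 1&F=1, B&6=2, B&1=1, D&0=0, 8&6=0, 5&9=1, C&C=C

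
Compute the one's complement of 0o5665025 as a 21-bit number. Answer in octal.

0o2112752

Each oct digit d becomes 7−d:
  5→2, 6→1, 6→1, 5→2, 0→7, 2→5, 5→2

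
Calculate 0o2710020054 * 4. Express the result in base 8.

Multiply each base-8 digit by 4, carrying:
  4×4 = 16 → write 0 carry 2
  5×4+2 = 22 → write 6 carry 2
  0×4+2 = 2 → write 2
  0×4 = 0 → write 0
  2×4 = 8 → write 0 carry 1
  0×4+1 = 1 → write 1
  0×4 = 0 → write 0
  1×4 = 4 → write 4
  7×4 = 28 → write 4 carry 3
  2×4+3 = 11 → write 3 carry 1
  remaining carry: 1

0o13440100260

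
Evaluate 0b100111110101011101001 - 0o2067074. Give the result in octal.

0o2676255

0b100111110101011101001 = 0o4765351 in octal.
Subtract column by column in base 8:
  1-4 → 5 (borrow)
  5-7-1 → 5 (borrow)
  3-0-1 → 2
  5-7 → 6 (borrow)
  6-6-1 → 7 (borrow)
  7-0-1 → 6
  4-2 → 2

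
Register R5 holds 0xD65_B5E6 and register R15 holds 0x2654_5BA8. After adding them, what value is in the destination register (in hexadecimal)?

0x33BA118E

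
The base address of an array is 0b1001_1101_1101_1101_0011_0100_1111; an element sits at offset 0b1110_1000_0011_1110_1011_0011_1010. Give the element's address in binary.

0b11000011000011011111010001001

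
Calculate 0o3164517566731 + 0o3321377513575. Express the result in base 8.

0o6506117302526

Add column by column in base 8, right to left:
  1+5 = 6
  3+7 = 2 carry 1
  7+5+1 = 5 carry 1
  6+3+1 = 2 carry 1
  6+1+1 = 0 carry 1
  5+5+1 = 3 carry 1
  7+7+1 = 7 carry 1
  1+7+1 = 1 carry 1
  5+3+1 = 1 carry 1
  4+1+1 = 6
  6+2 = 0 carry 1
  1+3+1 = 5
  3+3 = 6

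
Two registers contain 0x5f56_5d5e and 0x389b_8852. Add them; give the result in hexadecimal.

0x97f1e5b0

Add column by column in base 16, right to left:
  e+2 = 0 carry 1
  5+5+1 = b
  d+8 = 5 carry 1
  5+8+1 = e
  6+b = 1 carry 1
  5+9+1 = f
  f+8 = 7 carry 1
  5+3+1 = 9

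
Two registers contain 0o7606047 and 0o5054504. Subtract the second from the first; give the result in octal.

0o2531343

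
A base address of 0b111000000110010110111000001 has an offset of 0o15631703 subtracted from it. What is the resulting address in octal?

0o662774776

0b111000000110010110111000001 = 0o700626701 in octal.
Subtract column by column in base 8:
  1-3 → 6 (borrow)
  0-0-1 → 7 (borrow)
  7-7-1 → 7 (borrow)
  6-1-1 → 4
  2-3 → 7 (borrow)
  6-6-1 → 7 (borrow)
  0-5-1 → 2 (borrow)
  0-1-1 → 6 (borrow)
  7-0-1 → 6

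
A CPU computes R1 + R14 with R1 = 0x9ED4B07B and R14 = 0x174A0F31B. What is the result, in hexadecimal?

0x21375A396

Add column by column in base 16, right to left:
  B+B = 6 carry 1
  7+1+1 = 9
  0+3 = 3
  B+F = A carry 1
  4+0+1 = 5
  D+A = 7 carry 1
  E+4+1 = 3 carry 1
  9+7+1 = 1 carry 1
  0+1+1 = 2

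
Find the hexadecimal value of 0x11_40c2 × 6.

0x67848c

Multiply each base-16 digit by 6, carrying:
  2×6 = 12 → write c
  c×6 = 72 → write 8 carry 4
  0×6+4 = 4 → write 4
  4×6 = 24 → write 8 carry 1
  1×6+1 = 7 → write 7
  1×6 = 6 → write 6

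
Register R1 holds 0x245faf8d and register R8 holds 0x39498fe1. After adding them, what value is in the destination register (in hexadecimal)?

0x5da93f6e

Add column by column in base 16, right to left:
  d+1 = e
  8+e = 6 carry 1
  f+f+1 = f carry 1
  a+8+1 = 3 carry 1
  f+9+1 = 9 carry 1
  5+4+1 = a
  4+9 = d
  2+3 = 5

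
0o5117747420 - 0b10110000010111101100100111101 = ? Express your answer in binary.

0b10011001100111111010111010011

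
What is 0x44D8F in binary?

0b1000100110110001111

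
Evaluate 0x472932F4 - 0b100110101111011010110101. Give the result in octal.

0o10643436077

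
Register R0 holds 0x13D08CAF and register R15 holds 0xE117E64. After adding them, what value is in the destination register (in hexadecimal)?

0x21E20B13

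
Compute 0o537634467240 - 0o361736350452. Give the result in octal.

Subtract column by column in base 8:
  0-2 → 6 (borrow)
  4-5-1 → 6 (borrow)
  2-4-1 → 5 (borrow)
  7-0-1 → 6
  6-5 → 1
  4-3 → 1
  4-6 → 6 (borrow)
  3-3-1 → 7 (borrow)
  6-7-1 → 6 (borrow)
  7-1-1 → 5
  3-6 → 5 (borrow)
  5-3-1 → 1

0o155676116566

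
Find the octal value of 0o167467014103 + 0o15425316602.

0o205114332705

Add column by column in base 8, right to left:
  3+2 = 5
  0+0 = 0
  1+6 = 7
  4+6 = 2 carry 1
  1+1+1 = 3
  0+3 = 3
  7+5 = 4 carry 1
  6+2+1 = 1 carry 1
  4+4+1 = 1 carry 1
  7+5+1 = 5 carry 1
  6+1+1 = 0 carry 1
  1+0+1 = 2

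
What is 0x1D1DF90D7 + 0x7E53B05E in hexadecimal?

Add column by column in base 16, right to left:
  7+E = 5 carry 1
  D+5+1 = 3 carry 1
  0+0+1 = 1
  9+B = 4 carry 1
  F+3+1 = 3 carry 1
  D+5+1 = 3 carry 1
  1+E+1 = 0 carry 1
  D+7+1 = 5 carry 1
  1+0+1 = 2

0x250334135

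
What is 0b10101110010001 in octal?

0o25621

Group the bits in threes: 010 101 110 010 001 → 25621.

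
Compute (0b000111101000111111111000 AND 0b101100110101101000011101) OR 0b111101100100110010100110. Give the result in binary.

0b111101100100111010111110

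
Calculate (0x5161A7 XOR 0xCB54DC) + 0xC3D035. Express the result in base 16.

0x15E05B0

First 0x5161A7 XOR 0xCB54DC = 0x9A357B.
Add column by column in base 16, right to left:
  B+5 = 0 carry 1
  7+3+1 = B
  5+0 = 5
  3+D = 0 carry 1
  A+3+1 = E
  9+C = 5 carry 1
  final carry 1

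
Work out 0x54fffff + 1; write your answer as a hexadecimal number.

0x5500000

The trailing 5 digits are F (max in base 16), so adding 1 cascades: they roll to 0 and the next digit up increments.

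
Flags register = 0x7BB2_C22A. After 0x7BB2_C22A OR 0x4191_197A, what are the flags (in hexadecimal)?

0x7BB3DB7A

OR each hex digit independently (no carries):
  7|4=7, B|1=B, B|9=B, 2|1=3, C|1=D, 2|9=B, 2|7=7, A|A=A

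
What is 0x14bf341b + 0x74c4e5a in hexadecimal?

Add column by column in base 16, right to left:
  b+a = 5 carry 1
  1+5+1 = 7
  4+e = 2 carry 1
  3+4+1 = 8
  f+c = b carry 1
  b+4+1 = 0 carry 1
  4+7+1 = c
  1+0 = 1

0x1c0b8275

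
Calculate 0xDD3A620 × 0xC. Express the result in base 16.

0xA5EBC980

Multiply each base-16 digit by 12, carrying:
  0×12 = 0 → write 0
  2×12 = 24 → write 8 carry 1
  6×12+1 = 73 → write 9 carry 4
  A×12+4 = 124 → write C carry 7
  3×12+7 = 43 → write B carry 2
  D×12+2 = 158 → write E carry 9
  D×12+9 = 165 → write 5 carry 10
  remaining carry: A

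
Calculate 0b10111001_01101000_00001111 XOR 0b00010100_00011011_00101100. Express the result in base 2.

0b101011010111001100100011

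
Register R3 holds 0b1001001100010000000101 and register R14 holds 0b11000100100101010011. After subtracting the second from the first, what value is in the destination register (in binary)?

0b110000111101010110010

Subtract column by column in base 2:
  1-1 → 0
  0-1 → 1 (borrow)
  1-0-1 → 0
  0-0 → 0
  0-1 → 1 (borrow)
  0-0-1 → 1 (borrow)
  0-1-1 → 0 (borrow)
  0-0-1 → 1 (borrow)
  0-1-1 → 0 (borrow)
  0-0-1 → 1 (borrow)
  1-0-1 → 0
  0-1 → 1 (borrow)
  0-0-1 → 1 (borrow)
  0-0-1 → 1 (borrow)
  1-1-1 → 1 (borrow)
  1-0-1 → 0
  0-0 → 0
  0-0 → 0
  1-1 → 0
  0-1 → 1 (borrow)
  0-0-1 → 1 (borrow)
  1-0-1 → 0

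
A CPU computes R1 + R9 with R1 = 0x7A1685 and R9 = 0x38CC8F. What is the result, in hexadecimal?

Add column by column in base 16, right to left:
  5+F = 4 carry 1
  8+8+1 = 1 carry 1
  6+C+1 = 3 carry 1
  1+C+1 = E
  A+8 = 2 carry 1
  7+3+1 = B

0xB2E314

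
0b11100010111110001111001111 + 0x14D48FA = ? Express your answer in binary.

0b100110110010010110011001001

0x14D48FA = 0b1010011010100100011111010 in binary.
Add column by column in base 2, right to left:
  1+0 = 1
  1+1 = 0 carry 1
  1+0+1 = 0 carry 1
  1+1+1 = 1 carry 1
  0+1+1 = 0 carry 1
  0+1+1 = 0 carry 1
  1+1+1 = 1 carry 1
  1+1+1 = 1 carry 1
  1+0+1 = 0 carry 1
  1+0+1 = 0 carry 1
  0+0+1 = 1
  0+1 = 1
  0+0 = 0
  1+0 = 1
  1+1 = 0 carry 1
  1+0+1 = 0 carry 1
  1+1+1 = 1 carry 1
  1+0+1 = 0 carry 1
  0+1+1 = 0 carry 1
  1+1+1 = 1 carry 1
  0+0+1 = 1
  0+0 = 0
  0+1 = 1
  1+0 = 1
  1+1 = 0 carry 1
  1+0+1 = 0 carry 1
  final carry 1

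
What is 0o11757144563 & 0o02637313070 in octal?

0o00617100060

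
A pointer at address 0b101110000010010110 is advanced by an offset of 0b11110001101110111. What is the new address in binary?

Add column by column in base 2, right to left:
  0+1 = 1
  1+1 = 0 carry 1
  1+1+1 = 1 carry 1
  0+0+1 = 1
  1+1 = 0 carry 1
  0+1+1 = 0 carry 1
  0+1+1 = 0 carry 1
  1+0+1 = 0 carry 1
  0+1+1 = 0 carry 1
  0+1+1 = 0 carry 1
  0+0+1 = 1
  0+0 = 0
  0+0 = 0
  1+1 = 0 carry 1
  1+1+1 = 1 carry 1
  1+1+1 = 1 carry 1
  0+1+1 = 0 carry 1
  1+0+1 = 0 carry 1
  final carry 1

0b1001100010000001101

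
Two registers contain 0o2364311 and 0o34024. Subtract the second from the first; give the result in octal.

0o2330265

Subtract column by column in base 8:
  1-4 → 5 (borrow)
  1-2-1 → 6 (borrow)
  3-0-1 → 2
  4-4 → 0
  6-3 → 3
  3-0 → 3
  2-0 → 2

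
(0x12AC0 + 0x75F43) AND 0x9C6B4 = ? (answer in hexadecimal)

Add column by column in base 16, right to left:
  0+3 = 3
  C+4 = 0 carry 1
  A+F+1 = A carry 1
  2+5+1 = 8
  1+7 = 8
Sum = 0x88A03; now AND with 0x9C6B4:
  8&9=8, 8&C=8, A&6=2, 0&B=0, 3&4=0

0x88200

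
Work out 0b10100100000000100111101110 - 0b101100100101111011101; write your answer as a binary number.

0b10011110011011111000010001

Subtract column by column in base 2:
  0-1 → 1 (borrow)
  1-0-1 → 0
  1-1 → 0
  1-1 → 0
  0-1 → 1 (borrow)
  1-0-1 → 0
  1-1 → 0
  1-1 → 0
  1-1 → 0
  0-1 → 1 (borrow)
  0-0-1 → 1 (borrow)
  1-1-1 → 1 (borrow)
  0-0-1 → 1 (borrow)
  0-0-1 → 1 (borrow)
  0-1-1 → 0 (borrow)
  0-0-1 → 1 (borrow)
  0-0-1 → 1 (borrow)
  0-1-1 → 0 (borrow)
  0-1-1 → 0 (borrow)
  0-0-1 → 1 (borrow)
  1-1-1 → 1 (borrow)
  0-0-1 → 1 (borrow)
  0-0-1 → 1 (borrow)
  1-0-1 → 0
  0-0 → 0
  1-0 → 1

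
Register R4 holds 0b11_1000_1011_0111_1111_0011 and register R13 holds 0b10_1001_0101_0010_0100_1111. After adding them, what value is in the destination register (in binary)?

Add column by column in base 2, right to left:
  1+1 = 0 carry 1
  1+1+1 = 1 carry 1
  0+1+1 = 0 carry 1
  0+1+1 = 0 carry 1
  1+0+1 = 0 carry 1
  1+0+1 = 0 carry 1
  1+1+1 = 1 carry 1
  1+0+1 = 0 carry 1
  1+0+1 = 0 carry 1
  1+1+1 = 1 carry 1
  1+0+1 = 0 carry 1
  0+0+1 = 1
  1+1 = 0 carry 1
  1+0+1 = 0 carry 1
  0+1+1 = 0 carry 1
  1+0+1 = 0 carry 1
  0+1+1 = 0 carry 1
  0+0+1 = 1
  0+0 = 0
  1+1 = 0 carry 1
  1+0+1 = 0 carry 1
  1+1+1 = 1 carry 1
  final carry 1

0b11000100000101001000010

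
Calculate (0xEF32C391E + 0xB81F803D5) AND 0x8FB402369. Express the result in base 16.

Add column by column in base 16, right to left:
  E+5 = 3 carry 1
  1+D+1 = F
  9+3 = C
  3+0 = 3
  C+8 = 4 carry 1
  2+F+1 = 2 carry 1
  3+1+1 = 5
  F+8 = 7 carry 1
  E+B+1 = A carry 1
  final carry 1
Sum = 0x1A75243CF3; now AND with 0x8FB402369:
  1&0=0, A&8=8, 7&F=7, 5&B=1, 2&4=0, 4&0=0, 3&2=2, C&3=0, F&6=6, 3&9=1

0x871002061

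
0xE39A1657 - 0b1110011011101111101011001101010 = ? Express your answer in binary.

0b1110000001000100011111111101101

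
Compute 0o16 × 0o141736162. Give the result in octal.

0o2533047074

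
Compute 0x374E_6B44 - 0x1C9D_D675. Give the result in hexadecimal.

Subtract column by column in base 16:
  4-5 → F (borrow)
  4-7-1 → C (borrow)
  B-6-1 → 4
  6-D → 9 (borrow)
  E-D-1 → 0
  4-9 → B (borrow)
  7-C-1 → A (borrow)
  3-1-1 → 1

0x1AB094CF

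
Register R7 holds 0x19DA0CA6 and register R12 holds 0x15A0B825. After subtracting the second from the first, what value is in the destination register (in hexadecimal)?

0x4395481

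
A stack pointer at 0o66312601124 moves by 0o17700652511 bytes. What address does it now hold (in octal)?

Add column by column in base 8, right to left:
  4+1 = 5
  2+1 = 3
  1+5 = 6
  1+2 = 3
  0+5 = 5
  6+6 = 4 carry 1
  2+0+1 = 3
  1+0 = 1
  3+7 = 2 carry 1
  6+7+1 = 6 carry 1
  6+1+1 = 0 carry 1
  final carry 1

0o106213453635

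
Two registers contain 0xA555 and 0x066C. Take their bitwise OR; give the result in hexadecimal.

0xA77D

OR each hex digit independently (no carries):
  A|0=A, 5|6=7, 5|6=7, 5|C=D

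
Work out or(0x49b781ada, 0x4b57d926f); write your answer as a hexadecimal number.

0x4bf7d9aff

OR each hex digit independently (no carries):
  4|4=4, 9|b=b, b|5=f, 7|7=7, 8|d=d, 1|9=9, a|2=a, d|6=f, a|f=f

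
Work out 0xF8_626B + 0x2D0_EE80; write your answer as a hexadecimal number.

0x3C950EB

Add column by column in base 16, right to left:
  B+0 = B
  6+8 = E
  2+E = 0 carry 1
  6+E+1 = 5 carry 1
  8+0+1 = 9
  F+D = C carry 1
  0+2+1 = 3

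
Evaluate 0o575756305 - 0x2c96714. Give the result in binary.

0o575756305 = 0b101111101111101110011000101 in binary.
0x2c96714 = 0b10110010010110011100010100 in binary.
Subtract column by column in base 2:
  1-0 → 1
  0-0 → 0
  1-1 → 0
  0-0 → 0
  0-1 → 1 (borrow)
  0-0-1 → 1 (borrow)
  1-0-1 → 0
  1-0 → 1
  0-1 → 1 (borrow)
  0-1-1 → 0 (borrow)
  1-1-1 → 1 (borrow)
  1-0-1 → 0
  1-0 → 1
  0-1 → 1 (borrow)
  1-1-1 → 1 (borrow)
  1-0-1 → 0
  1-1 → 0
  1-0 → 1
  1-0 → 1
  0-1 → 1 (borrow)
  1-0-1 → 0
  1-0 → 1
  1-1 → 0
  1-1 → 0
  1-0 → 1
  0-1 → 1 (borrow)
  1-0-1 → 0

0b11001011100111010110110001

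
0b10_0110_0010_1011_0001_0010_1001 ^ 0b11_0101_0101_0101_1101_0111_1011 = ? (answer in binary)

0b01001101111110110001010010

XOR bit by bit (1 where the bits differ):
  10011000101011000100101001
^ 11010101010101110101111011
= 01001101111110110001010010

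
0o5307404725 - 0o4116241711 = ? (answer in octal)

Subtract column by column in base 8:
  5-1 → 4
  2-1 → 1
  7-7 → 0
  4-1 → 3
  0-4 → 4 (borrow)
  4-2-1 → 1
  7-6 → 1
  0-1 → 7 (borrow)
  3-1-1 → 1
  5-4 → 1

0o1171143014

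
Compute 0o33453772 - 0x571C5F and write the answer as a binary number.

0o33453772 = 0b11011100101011111111010 in binary.
0x571C5F = 0b10101110001110001011111 in binary.
Subtract column by column in base 2:
  0-1 → 1 (borrow)
  1-1-1 → 1 (borrow)
  0-1-1 → 0 (borrow)
  1-1-1 → 1 (borrow)
  1-1-1 → 1 (borrow)
  1-0-1 → 0
  1-1 → 0
  1-0 → 1
  1-0 → 1
  1-0 → 1
  1-1 → 0
  0-1 → 1 (borrow)
  1-1-1 → 1 (borrow)
  0-0-1 → 1 (borrow)
  1-0-1 → 0
  0-0 → 0
  0-1 → 1 (borrow)
  1-1-1 → 1 (borrow)
  1-1-1 → 1 (borrow)
  1-0-1 → 0
  0-1 → 1 (borrow)
  1-0-1 → 0
  1-1 → 0

0b101110011101110011011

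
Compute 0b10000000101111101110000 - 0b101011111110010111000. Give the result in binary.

0b1010100110001010111000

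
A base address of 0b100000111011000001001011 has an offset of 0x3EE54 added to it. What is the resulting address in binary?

0x3EE54 = 0b111110111001010100 in binary.
Add column by column in base 2, right to left:
  1+0 = 1
  1+0 = 1
  0+1 = 1
  1+0 = 1
  0+1 = 1
  0+0 = 0
  1+1 = 0 carry 1
  0+0+1 = 1
  0+0 = 0
  0+1 = 1
  0+1 = 1
  0+1 = 1
  1+0 = 1
  1+1 = 0 carry 1
  0+1+1 = 0 carry 1
  1+1+1 = 1 carry 1
  1+1+1 = 1 carry 1
  1+1+1 = 1 carry 1
  0+0+1 = 1
  0+0 = 0
  0+0 = 0
  0+0 = 0
  0+0 = 0
  1+0 = 1

0b100001111001111010011111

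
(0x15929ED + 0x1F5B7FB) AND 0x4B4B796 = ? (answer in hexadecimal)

Add column by column in base 16, right to left:
  D+B = 8 carry 1
  E+F+1 = E carry 1
  9+7+1 = 1 carry 1
  2+B+1 = E
  9+5 = E
  5+F = 4 carry 1
  1+1+1 = 3
Sum = 0x34EE1E8; now AND with 0x4B4B796:
  3&4=0, 4&B=0, E&4=4, E&B=A, 1&7=1, E&9=8, 8&6=0

0x4A180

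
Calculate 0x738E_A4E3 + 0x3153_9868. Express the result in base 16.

Add column by column in base 16, right to left:
  3+8 = B
  E+6 = 4 carry 1
  4+8+1 = D
  A+9 = 3 carry 1
  E+3+1 = 2 carry 1
  8+5+1 = E
  3+1 = 4
  7+3 = A

0xA4E23D4B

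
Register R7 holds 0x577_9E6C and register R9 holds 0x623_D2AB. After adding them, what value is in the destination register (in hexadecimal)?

0xB9B7117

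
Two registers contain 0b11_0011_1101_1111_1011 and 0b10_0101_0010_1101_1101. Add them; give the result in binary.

0b1011001000011011000

Add column by column in base 2, right to left:
  1+1 = 0 carry 1
  1+0+1 = 0 carry 1
  0+1+1 = 0 carry 1
  1+1+1 = 1 carry 1
  1+1+1 = 1 carry 1
  1+0+1 = 0 carry 1
  1+1+1 = 1 carry 1
  1+1+1 = 1 carry 1
  1+0+1 = 0 carry 1
  0+1+1 = 0 carry 1
  1+0+1 = 0 carry 1
  1+0+1 = 0 carry 1
  1+1+1 = 1 carry 1
  1+0+1 = 0 carry 1
  0+1+1 = 0 carry 1
  0+0+1 = 1
  1+0 = 1
  1+1 = 0 carry 1
  final carry 1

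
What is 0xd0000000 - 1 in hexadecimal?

0xcfffffff

The trailing 7 digits are 0, so subtracting 1 borrows through: they become F and the next digit up decrements.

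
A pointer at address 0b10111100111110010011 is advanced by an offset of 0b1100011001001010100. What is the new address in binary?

0b100100000000111100111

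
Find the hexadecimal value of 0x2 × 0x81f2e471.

Multiply each base-16 digit by 2, carrying:
  1×2 = 2 → write 2
  7×2 = 14 → write e
  4×2 = 8 → write 8
  e×2 = 28 → write c carry 1
  2×2+1 = 5 → write 5
  f×2 = 30 → write e carry 1
  1×2+1 = 3 → write 3
  8×2 = 16 → write 0 carry 1
  remaining carry: 1

0x103e5c8e2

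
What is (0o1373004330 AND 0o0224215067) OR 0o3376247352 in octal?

0o3376247372

0o1373004330 AND 0o0224215067 = 0o0220004020.
Then OR with 0o3376247352.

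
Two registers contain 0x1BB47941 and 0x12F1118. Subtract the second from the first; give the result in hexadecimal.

0x1A856829

Subtract column by column in base 16:
  1-8 → 9 (borrow)
  4-1-1 → 2
  9-1 → 8
  7-1 → 6
  4-F → 5 (borrow)
  B-2-1 → 8
  B-1 → A
  1-0 → 1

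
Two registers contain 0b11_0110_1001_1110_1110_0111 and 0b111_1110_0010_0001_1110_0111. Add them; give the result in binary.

0b101101001100000011001110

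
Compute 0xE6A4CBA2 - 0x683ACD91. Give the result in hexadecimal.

0x7E69FE11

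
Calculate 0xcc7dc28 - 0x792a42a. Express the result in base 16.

0x53537fe

Subtract column by column in base 16:
  8-a → e (borrow)
  2-2-1 → f (borrow)
  c-4-1 → 7
  d-a → 3
  7-2 → 5
  c-9 → 3
  c-7 → 5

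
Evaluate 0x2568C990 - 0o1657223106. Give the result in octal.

0o2652721512

0x2568C990 = 0o4532144620 in octal.
Subtract column by column in base 8:
  0-6 → 2 (borrow)
  2-0-1 → 1
  6-1 → 5
  4-3 → 1
  4-2 → 2
  1-2 → 7 (borrow)
  2-7-1 → 2 (borrow)
  3-5-1 → 5 (borrow)
  5-6-1 → 6 (borrow)
  4-1-1 → 2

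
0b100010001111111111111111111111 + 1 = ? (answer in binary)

The trailing 22 digits are 1 (max in base 2), so adding 1 cascades: they roll to 0 and the next digit up increments.

0b100010010000000000000000000000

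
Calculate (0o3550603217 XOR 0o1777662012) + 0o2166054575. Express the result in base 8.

First 0o3550603217 XOR 0o1777662012 = 0o2227061205.
Add column by column in base 8, right to left:
  5+5 = 2 carry 1
  0+7+1 = 0 carry 1
  2+5+1 = 0 carry 1
  1+4+1 = 6
  6+5 = 3 carry 1
  0+0+1 = 1
  7+6 = 5 carry 1
  2+6+1 = 1 carry 1
  2+1+1 = 4
  2+2 = 4

0o4415136002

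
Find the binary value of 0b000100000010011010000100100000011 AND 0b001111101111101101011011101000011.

AND bit by bit (1 only where both bits are 1):
  000100000010011010000100100000011
& 001111101111101101011011101000011
= 000100000010001000000000100000011

0b000100000010001000000000100000011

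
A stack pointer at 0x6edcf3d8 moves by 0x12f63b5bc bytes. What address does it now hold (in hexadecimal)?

0x19e40a994

Add column by column in base 16, right to left:
  8+c = 4 carry 1
  d+b+1 = 9 carry 1
  3+5+1 = 9
  f+b = a carry 1
  c+3+1 = 0 carry 1
  d+6+1 = 4 carry 1
  e+f+1 = e carry 1
  6+2+1 = 9
  0+1 = 1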